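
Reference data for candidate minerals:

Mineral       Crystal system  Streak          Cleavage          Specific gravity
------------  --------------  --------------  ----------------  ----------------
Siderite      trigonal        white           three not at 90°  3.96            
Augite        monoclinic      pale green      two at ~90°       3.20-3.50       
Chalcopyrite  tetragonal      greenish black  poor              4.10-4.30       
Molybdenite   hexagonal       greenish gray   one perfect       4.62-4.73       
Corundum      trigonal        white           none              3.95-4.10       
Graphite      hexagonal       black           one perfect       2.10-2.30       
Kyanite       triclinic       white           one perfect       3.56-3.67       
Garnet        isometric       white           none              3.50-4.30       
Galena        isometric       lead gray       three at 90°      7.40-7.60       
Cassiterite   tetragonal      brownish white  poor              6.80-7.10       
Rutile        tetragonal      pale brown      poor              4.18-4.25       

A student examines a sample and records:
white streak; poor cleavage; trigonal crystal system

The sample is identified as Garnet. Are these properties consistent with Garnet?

White streak — matches Garnet (white streak).
Poor cleavage — Garnet has cleavage none; a mismatch.
Trigonal crystal system — Garnet has isometric system; a mismatch.
2 of the observed properties are inconsistent with Garnet.

No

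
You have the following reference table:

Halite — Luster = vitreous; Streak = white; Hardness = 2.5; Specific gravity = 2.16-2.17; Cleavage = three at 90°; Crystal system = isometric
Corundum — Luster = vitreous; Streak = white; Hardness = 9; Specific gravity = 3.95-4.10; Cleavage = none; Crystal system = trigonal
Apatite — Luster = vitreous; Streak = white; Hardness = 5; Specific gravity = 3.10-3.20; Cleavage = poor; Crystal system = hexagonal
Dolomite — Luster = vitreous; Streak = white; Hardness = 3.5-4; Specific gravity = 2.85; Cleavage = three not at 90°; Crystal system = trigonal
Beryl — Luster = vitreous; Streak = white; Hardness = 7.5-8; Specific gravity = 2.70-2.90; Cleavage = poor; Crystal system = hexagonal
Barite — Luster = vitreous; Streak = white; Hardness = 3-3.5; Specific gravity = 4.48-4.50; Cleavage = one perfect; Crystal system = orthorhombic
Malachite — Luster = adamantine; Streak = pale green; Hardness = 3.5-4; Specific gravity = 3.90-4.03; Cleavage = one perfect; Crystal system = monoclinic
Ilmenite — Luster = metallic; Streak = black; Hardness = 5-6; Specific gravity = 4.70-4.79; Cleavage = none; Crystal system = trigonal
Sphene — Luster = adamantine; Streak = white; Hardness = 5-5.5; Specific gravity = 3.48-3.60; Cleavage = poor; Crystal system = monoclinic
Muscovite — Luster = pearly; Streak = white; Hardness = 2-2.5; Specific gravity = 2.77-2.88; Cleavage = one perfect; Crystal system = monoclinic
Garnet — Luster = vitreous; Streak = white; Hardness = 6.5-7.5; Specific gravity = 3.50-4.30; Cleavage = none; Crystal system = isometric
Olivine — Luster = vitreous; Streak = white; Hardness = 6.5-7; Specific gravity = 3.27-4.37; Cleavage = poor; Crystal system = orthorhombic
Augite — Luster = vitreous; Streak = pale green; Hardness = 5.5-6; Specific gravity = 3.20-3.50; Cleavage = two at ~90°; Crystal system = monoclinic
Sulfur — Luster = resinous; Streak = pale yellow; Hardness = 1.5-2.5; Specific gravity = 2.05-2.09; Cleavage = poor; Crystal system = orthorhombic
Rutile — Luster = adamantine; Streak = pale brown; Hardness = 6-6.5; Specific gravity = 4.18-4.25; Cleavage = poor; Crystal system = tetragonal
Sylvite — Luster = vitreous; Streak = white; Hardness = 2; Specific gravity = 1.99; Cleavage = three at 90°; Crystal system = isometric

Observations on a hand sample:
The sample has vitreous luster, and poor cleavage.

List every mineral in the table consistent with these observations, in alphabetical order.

Vitreous luster excludes Malachite, Ilmenite, Sphene, Muscovite, Sulfur, Rutile.
Poor cleavage — narrows the field to Apatite, Beryl, Olivine.
Consistent with every observation: Apatite, Beryl, Olivine.

Apatite, Beryl, Olivine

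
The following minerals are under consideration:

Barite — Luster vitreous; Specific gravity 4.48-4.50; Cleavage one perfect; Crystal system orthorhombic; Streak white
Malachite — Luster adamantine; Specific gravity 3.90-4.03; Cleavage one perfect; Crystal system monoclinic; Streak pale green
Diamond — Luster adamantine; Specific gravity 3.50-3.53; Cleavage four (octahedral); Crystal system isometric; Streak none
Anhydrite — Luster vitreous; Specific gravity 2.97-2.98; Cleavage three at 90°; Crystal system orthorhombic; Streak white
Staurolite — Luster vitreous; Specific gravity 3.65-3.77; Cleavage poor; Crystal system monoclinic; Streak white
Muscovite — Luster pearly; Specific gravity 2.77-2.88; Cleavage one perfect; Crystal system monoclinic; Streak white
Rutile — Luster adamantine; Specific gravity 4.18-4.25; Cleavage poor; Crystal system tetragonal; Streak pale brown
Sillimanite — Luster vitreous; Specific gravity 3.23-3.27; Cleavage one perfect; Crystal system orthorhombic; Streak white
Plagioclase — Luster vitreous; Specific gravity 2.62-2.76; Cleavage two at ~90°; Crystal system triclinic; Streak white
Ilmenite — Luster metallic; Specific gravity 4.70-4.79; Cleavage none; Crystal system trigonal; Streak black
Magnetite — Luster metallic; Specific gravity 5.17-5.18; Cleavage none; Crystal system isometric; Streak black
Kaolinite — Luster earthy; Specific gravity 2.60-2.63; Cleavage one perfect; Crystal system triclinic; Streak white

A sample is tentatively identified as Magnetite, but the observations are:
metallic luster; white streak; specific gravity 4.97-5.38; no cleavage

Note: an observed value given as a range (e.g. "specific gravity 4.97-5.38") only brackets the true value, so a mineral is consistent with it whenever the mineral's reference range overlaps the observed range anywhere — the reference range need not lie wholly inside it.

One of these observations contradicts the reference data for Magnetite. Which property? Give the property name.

streak

Metallic luster: Magnetite has metallic luster — agrees.
White streak: Magnetite has black streak — outside the reference range.
Specific gravity 4.97-5.38: Magnetite has SG 5.17-5.18 — agrees.
No cleavage: Magnetite has cleavage none — agrees.
The streak is the one property that does not fit.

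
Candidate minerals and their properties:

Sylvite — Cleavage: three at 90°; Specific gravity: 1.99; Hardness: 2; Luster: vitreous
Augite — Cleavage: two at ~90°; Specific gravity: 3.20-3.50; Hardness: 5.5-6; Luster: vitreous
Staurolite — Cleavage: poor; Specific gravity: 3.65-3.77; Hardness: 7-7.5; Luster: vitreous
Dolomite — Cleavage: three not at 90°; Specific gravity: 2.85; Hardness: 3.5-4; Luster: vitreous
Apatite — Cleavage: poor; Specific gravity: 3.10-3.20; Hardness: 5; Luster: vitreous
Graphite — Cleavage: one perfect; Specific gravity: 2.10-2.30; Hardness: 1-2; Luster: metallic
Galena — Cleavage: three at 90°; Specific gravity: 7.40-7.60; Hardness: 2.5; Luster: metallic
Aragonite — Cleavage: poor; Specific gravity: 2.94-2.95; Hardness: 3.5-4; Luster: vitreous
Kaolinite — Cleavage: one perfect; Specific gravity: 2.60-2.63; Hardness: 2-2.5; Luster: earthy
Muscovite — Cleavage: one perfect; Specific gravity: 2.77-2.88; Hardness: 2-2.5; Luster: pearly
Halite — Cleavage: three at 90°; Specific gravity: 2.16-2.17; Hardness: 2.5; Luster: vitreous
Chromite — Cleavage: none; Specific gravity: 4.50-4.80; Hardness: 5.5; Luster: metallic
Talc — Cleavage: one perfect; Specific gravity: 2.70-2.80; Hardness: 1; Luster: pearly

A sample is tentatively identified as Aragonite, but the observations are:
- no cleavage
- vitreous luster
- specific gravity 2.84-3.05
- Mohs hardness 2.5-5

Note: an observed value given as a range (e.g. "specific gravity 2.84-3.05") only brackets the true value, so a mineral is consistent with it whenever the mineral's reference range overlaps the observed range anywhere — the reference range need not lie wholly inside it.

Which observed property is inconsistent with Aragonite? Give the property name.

No cleavage: Aragonite has cleavage poor — inconsistent.
Vitreous luster: Aragonite has vitreous luster — agrees.
Specific gravity 2.84-3.05: Aragonite has SG 2.94-2.95 — agrees.
Mohs hardness 2.5-5: Aragonite has hardness 3.5-4 — agrees.
Only the cleavage is inconsistent.

cleavage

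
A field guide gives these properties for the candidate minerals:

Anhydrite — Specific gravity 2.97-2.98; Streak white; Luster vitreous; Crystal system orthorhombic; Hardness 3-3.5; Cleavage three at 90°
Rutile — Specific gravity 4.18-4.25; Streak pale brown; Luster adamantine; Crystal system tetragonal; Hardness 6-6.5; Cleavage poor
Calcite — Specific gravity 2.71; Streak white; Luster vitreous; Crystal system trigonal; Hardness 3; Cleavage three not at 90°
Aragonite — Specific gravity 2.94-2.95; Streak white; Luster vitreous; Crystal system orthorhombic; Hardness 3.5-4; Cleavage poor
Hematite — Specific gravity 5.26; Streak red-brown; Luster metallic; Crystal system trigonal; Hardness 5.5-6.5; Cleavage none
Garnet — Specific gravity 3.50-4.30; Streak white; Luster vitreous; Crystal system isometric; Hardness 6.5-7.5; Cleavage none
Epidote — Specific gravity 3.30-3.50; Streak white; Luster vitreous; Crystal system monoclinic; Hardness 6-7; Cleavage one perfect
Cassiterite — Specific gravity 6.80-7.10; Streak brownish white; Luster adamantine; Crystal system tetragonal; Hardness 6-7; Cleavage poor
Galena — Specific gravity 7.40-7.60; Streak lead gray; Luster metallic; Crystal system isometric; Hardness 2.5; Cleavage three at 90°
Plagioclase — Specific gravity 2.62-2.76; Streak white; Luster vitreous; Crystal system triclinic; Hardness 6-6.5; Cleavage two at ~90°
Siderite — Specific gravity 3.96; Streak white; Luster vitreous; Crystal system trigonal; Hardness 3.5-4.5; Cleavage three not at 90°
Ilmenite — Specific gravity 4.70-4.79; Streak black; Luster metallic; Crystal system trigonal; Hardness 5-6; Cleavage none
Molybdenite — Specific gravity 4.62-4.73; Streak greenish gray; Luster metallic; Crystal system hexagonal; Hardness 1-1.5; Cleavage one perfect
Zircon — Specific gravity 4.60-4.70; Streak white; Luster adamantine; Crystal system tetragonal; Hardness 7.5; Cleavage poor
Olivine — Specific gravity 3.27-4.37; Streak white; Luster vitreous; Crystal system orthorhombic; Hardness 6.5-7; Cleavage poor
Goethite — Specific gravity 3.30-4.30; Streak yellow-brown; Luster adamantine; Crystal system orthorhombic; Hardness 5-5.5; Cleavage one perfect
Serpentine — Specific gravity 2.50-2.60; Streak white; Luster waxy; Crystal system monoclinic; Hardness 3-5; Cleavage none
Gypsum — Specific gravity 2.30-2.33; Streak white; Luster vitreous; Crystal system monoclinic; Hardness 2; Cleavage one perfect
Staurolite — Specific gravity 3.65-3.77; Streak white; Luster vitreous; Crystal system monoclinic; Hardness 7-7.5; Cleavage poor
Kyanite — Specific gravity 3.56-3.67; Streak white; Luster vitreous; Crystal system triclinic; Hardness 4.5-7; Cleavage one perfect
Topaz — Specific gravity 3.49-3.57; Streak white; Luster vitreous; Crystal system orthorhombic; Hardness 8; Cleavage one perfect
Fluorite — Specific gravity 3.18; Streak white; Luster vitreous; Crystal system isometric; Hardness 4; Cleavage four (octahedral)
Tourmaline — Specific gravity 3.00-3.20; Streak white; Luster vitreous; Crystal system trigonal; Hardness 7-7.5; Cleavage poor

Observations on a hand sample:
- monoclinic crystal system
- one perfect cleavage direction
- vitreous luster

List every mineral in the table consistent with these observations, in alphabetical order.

Epidote, Gypsum

Monoclinic crystal system — leaves Epidote, Serpentine, Gypsum, Staurolite.
One perfect cleavage direction excludes Serpentine, Staurolite.
Vitreous luster — consistent with all remaining minerals.
Remaining candidates: Epidote, Gypsum.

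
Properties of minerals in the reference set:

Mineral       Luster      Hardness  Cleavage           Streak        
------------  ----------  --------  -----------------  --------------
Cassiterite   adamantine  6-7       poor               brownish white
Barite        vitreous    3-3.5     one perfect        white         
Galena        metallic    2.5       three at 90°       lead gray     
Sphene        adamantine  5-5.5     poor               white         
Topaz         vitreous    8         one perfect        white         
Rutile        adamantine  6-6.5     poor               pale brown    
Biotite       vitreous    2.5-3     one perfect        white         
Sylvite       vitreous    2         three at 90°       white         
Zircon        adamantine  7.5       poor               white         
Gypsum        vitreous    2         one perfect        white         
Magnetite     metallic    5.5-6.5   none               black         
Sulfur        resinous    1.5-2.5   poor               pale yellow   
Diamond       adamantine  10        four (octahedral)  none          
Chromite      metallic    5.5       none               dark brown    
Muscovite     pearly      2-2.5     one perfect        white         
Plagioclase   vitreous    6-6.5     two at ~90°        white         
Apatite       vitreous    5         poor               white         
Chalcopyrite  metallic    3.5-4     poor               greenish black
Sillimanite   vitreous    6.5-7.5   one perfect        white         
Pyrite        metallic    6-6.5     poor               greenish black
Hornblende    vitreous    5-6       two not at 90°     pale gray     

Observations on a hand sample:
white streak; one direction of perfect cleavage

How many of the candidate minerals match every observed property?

6

White streak: narrows the field to Barite, Sphene, Topaz, Biotite, Sylvite, Zircon, Gypsum, Muscovite, Plagioclase, Apatite, Sillimanite.
One direction of perfect cleavage rules out Sphene, Sylvite, Zircon, Plagioclase, Apatite.
Remaining candidates: Barite, Biotite, Gypsum, Muscovite, Sillimanite, Topaz.
That is 6 minerals.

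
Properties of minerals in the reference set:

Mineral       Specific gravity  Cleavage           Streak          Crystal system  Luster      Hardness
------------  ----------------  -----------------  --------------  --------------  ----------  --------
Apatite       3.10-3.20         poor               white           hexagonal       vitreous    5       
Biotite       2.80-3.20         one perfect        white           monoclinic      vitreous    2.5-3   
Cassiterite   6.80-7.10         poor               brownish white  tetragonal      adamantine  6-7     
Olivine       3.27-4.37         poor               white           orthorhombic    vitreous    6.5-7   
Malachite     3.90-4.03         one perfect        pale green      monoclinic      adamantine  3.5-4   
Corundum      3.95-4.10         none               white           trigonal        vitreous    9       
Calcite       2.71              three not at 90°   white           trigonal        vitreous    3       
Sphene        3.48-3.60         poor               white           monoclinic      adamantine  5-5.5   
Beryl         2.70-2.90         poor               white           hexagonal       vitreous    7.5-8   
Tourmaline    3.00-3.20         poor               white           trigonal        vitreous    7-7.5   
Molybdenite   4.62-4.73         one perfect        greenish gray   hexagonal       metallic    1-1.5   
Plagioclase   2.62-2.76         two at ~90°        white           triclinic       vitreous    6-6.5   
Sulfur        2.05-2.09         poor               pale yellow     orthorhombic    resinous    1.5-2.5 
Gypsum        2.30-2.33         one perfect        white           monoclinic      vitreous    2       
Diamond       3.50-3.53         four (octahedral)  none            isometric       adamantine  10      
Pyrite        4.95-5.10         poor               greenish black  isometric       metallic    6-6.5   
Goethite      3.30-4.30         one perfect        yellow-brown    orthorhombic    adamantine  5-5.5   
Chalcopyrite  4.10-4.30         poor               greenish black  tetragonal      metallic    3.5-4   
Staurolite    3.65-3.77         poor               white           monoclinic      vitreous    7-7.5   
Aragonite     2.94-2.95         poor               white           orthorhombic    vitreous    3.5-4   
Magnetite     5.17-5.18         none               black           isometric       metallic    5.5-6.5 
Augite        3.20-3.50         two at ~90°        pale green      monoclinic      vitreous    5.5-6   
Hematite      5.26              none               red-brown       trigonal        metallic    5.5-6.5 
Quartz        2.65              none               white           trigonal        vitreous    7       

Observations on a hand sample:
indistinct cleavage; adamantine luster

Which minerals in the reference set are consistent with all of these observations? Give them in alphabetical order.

Indistinct cleavage: only Apatite, Cassiterite, Olivine, Sphene, Beryl, Tourmaline, Sulfur, Pyrite, Chalcopyrite, Staurolite, Aragonite remain.
Adamantine luster: only Cassiterite, Sphene remain.
The minerals that satisfy all observations are Cassiterite, Sphene.

Cassiterite, Sphene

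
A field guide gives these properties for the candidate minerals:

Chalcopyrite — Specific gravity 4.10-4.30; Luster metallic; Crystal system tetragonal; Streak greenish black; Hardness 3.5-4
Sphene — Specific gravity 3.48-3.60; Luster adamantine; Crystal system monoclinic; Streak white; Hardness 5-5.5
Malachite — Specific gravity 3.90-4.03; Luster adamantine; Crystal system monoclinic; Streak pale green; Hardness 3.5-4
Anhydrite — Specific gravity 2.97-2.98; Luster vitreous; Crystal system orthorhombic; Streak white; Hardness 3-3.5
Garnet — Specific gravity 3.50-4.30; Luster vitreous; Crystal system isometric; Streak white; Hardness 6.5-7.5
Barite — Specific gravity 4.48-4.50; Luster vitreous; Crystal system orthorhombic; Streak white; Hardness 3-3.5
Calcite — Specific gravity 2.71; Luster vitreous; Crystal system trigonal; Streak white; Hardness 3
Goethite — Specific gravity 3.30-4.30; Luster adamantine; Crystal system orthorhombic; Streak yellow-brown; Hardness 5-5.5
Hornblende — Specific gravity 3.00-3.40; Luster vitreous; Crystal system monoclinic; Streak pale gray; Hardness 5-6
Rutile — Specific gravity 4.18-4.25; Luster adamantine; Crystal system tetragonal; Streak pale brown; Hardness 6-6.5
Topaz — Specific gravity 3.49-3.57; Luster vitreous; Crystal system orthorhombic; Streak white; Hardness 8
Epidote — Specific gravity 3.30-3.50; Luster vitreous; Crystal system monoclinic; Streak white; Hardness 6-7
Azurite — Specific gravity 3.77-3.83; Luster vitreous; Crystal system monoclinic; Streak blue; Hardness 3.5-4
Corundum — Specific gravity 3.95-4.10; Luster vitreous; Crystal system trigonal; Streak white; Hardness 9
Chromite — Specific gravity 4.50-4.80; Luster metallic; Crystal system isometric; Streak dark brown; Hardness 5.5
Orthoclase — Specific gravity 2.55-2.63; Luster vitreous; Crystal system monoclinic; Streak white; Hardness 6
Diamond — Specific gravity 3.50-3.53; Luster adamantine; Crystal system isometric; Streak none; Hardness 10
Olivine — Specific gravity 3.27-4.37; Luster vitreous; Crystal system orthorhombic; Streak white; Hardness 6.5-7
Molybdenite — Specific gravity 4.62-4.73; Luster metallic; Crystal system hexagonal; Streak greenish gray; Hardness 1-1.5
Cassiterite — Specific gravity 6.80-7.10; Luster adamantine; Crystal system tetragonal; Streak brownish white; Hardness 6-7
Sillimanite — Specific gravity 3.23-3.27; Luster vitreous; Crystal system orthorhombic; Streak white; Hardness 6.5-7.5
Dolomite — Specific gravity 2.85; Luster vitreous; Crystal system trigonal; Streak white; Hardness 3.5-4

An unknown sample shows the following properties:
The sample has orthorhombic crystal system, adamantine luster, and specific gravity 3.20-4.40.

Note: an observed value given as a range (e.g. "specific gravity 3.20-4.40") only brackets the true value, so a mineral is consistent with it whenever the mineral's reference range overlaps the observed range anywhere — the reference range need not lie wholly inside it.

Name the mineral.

Goethite

Orthorhombic crystal system: only Anhydrite, Barite, Goethite, Topaz, Olivine, Sillimanite remain.
Adamantine luster: only Goethite remains.
Specific gravity 3.20-4.40: every remaining candidate is consistent.
Only Goethite satisfies all observations.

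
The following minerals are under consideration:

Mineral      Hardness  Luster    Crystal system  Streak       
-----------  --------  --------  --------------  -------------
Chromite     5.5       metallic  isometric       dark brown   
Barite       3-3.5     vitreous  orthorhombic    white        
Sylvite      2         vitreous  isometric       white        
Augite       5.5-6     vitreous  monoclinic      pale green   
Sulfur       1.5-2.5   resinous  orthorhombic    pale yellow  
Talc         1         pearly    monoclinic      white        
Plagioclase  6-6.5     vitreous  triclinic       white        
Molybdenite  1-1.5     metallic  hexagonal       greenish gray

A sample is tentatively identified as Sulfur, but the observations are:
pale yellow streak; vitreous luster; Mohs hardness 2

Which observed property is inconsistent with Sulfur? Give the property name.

Pale yellow streak: Sulfur has pale yellow streak — consistent.
Vitreous luster: Sulfur has resinous luster — outside the reference range.
Mohs hardness 2: Sulfur has hardness 1.5-2.5 — consistent.
Everything matches except the luster.

luster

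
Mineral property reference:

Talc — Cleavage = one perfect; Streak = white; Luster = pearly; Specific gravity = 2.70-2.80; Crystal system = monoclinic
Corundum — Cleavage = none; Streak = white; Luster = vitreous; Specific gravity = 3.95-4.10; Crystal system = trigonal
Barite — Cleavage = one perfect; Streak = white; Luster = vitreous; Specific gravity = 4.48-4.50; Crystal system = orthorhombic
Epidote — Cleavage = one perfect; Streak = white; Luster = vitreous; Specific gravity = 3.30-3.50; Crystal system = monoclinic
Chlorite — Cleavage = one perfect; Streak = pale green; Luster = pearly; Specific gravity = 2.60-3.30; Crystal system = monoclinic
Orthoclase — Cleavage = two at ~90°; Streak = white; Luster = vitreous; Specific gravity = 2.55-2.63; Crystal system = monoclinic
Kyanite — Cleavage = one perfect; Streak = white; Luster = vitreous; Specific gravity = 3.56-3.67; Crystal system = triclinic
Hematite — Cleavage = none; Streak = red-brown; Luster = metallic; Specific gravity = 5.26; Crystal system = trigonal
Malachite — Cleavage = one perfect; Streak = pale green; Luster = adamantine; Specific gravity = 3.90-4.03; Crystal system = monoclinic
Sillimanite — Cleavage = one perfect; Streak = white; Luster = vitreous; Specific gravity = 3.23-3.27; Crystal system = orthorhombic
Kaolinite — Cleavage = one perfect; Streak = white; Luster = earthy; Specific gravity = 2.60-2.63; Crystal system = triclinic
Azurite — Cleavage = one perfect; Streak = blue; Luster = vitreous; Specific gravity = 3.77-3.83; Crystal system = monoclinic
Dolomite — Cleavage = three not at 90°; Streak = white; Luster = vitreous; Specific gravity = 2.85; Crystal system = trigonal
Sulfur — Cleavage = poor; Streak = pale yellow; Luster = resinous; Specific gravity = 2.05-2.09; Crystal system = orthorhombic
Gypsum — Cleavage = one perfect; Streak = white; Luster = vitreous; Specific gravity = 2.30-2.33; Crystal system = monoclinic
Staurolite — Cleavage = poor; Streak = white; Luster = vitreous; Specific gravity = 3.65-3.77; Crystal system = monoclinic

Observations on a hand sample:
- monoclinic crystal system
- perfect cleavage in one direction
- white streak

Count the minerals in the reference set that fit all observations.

Monoclinic crystal system — only Talc, Epidote, Chlorite, Orthoclase, Malachite, Azurite, Gypsum, Staurolite remain.
Perfect cleavage in one direction rules out Orthoclase, Staurolite.
White streak excludes Chlorite, Malachite, Azurite.
The minerals that satisfy all observations are Epidote, Gypsum, Talc.
That is 3 minerals.

3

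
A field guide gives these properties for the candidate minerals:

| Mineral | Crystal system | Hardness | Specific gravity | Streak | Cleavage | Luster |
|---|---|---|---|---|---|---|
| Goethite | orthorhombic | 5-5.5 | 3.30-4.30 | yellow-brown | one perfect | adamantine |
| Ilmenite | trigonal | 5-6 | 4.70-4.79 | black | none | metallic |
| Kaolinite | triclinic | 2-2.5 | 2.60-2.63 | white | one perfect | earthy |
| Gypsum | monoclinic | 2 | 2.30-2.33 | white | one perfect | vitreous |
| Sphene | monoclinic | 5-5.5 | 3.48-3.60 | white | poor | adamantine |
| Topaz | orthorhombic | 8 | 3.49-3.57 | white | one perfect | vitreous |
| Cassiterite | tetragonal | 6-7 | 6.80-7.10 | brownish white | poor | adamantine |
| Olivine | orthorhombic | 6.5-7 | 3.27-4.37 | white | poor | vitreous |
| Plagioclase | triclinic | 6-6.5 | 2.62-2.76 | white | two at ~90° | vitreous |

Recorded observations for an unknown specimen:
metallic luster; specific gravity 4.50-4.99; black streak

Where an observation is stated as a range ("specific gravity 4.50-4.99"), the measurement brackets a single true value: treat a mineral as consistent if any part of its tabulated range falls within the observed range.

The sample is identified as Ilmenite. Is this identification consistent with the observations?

Metallic luster — fits Ilmenite (metallic luster).
Specific gravity 4.50-4.99 — fits Ilmenite (SG 4.70-4.79).
Black streak — fits Ilmenite (black streak).
All observations are consistent with the tabulated values for Ilmenite.

Consistent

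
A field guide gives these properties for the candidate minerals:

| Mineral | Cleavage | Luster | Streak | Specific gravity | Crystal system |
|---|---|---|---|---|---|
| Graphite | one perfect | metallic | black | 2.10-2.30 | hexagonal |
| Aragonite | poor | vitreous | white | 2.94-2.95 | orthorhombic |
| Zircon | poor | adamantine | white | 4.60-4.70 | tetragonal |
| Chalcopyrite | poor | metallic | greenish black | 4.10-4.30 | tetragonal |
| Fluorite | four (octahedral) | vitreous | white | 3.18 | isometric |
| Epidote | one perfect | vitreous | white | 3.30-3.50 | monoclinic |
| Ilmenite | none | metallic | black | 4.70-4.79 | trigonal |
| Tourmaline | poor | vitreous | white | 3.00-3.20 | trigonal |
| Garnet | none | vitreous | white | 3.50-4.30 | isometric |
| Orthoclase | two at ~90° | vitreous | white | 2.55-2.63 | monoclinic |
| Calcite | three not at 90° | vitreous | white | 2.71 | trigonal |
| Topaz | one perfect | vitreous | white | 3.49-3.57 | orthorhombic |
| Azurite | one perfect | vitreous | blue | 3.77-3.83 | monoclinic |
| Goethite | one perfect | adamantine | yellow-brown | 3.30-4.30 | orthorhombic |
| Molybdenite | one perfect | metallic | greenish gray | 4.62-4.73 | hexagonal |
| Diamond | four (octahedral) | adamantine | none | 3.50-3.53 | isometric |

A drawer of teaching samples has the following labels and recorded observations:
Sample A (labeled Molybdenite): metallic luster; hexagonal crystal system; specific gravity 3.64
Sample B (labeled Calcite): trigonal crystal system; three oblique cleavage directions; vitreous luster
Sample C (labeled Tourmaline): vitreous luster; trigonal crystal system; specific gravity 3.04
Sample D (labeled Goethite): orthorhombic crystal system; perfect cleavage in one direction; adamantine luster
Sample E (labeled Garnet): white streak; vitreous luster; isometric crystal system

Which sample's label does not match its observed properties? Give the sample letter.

A

Sample A: specific gravity 3.64 is outside the reference for Molybdenite (SG 4.62-4.73) — mislabeled.
Sample B: observations are consistent with Calcite.
Sample C: observations are consistent with Tourmaline.
Sample D: observations are consistent with Goethite.
Sample E: observations are consistent with Garnet.
The mislabeled specimen is A.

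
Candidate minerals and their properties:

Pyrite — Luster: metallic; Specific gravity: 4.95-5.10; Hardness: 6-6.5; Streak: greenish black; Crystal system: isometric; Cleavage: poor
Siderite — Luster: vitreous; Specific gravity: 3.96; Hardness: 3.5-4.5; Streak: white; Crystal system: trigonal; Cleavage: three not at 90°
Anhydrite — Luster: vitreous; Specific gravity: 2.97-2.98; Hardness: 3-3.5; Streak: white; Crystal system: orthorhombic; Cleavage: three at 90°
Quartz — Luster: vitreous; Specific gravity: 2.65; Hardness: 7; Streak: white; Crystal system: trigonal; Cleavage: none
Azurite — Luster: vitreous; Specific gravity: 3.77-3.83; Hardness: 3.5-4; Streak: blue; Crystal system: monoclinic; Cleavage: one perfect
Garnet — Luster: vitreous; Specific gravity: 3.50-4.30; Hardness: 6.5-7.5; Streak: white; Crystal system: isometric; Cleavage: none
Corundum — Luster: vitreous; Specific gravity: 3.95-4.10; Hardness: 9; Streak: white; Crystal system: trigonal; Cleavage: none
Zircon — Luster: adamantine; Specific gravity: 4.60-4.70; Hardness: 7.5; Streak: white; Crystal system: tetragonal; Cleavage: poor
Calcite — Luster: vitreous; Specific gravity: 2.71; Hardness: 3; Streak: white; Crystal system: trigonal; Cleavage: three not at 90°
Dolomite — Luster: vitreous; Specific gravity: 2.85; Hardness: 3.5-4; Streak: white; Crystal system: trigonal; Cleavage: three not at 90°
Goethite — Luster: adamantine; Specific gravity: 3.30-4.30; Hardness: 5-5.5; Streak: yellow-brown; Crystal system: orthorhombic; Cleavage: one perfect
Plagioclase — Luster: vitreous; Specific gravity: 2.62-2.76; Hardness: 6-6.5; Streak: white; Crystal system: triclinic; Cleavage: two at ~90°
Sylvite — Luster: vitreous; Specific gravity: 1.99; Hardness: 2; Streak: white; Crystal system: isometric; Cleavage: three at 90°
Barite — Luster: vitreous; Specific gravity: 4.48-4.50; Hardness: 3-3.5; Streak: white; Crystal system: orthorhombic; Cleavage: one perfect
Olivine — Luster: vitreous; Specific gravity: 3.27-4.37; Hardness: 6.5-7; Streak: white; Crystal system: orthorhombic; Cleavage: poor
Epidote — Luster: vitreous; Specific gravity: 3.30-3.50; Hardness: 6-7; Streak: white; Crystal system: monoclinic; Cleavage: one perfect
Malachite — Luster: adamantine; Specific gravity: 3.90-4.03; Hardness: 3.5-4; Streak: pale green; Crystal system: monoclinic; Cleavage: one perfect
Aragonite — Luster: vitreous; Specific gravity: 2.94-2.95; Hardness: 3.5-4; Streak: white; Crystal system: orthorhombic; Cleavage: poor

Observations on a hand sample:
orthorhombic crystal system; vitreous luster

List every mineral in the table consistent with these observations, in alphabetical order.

Orthorhombic crystal system: narrows the field to Anhydrite, Goethite, Barite, Olivine, Aragonite.
Vitreous luster excludes Goethite.
The minerals that satisfy all observations are Anhydrite, Aragonite, Barite, Olivine.

Anhydrite, Aragonite, Barite, Olivine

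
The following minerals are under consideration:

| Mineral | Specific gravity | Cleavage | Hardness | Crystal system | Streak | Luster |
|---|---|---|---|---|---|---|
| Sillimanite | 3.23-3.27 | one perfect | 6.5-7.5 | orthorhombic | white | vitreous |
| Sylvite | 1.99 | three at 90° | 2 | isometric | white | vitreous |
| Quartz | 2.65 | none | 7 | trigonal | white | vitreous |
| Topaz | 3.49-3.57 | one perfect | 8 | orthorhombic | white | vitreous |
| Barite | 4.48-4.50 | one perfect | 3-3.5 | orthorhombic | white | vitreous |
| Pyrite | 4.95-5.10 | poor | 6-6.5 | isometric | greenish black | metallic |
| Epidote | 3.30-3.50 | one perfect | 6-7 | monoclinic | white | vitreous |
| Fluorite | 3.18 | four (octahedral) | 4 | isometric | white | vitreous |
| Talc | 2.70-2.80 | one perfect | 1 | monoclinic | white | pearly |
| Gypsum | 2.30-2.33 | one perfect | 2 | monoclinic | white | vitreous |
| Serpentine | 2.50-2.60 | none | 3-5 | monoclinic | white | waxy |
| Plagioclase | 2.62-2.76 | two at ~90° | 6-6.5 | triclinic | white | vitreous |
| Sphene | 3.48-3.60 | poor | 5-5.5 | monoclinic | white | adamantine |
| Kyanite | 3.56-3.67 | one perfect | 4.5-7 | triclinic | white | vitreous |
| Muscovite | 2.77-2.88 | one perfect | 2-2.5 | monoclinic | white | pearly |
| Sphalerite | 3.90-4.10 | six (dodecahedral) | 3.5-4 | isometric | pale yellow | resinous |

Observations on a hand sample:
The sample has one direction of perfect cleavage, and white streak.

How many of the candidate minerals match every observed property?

One direction of perfect cleavage: leaves Sillimanite, Topaz, Barite, Epidote, Talc, Gypsum, Kyanite, Muscovite.
White streak: no further eliminations.
Consistent with every observation: Barite, Epidote, Gypsum, Kyanite, Muscovite, Sillimanite, Talc, Topaz.
That is 8 minerals.

8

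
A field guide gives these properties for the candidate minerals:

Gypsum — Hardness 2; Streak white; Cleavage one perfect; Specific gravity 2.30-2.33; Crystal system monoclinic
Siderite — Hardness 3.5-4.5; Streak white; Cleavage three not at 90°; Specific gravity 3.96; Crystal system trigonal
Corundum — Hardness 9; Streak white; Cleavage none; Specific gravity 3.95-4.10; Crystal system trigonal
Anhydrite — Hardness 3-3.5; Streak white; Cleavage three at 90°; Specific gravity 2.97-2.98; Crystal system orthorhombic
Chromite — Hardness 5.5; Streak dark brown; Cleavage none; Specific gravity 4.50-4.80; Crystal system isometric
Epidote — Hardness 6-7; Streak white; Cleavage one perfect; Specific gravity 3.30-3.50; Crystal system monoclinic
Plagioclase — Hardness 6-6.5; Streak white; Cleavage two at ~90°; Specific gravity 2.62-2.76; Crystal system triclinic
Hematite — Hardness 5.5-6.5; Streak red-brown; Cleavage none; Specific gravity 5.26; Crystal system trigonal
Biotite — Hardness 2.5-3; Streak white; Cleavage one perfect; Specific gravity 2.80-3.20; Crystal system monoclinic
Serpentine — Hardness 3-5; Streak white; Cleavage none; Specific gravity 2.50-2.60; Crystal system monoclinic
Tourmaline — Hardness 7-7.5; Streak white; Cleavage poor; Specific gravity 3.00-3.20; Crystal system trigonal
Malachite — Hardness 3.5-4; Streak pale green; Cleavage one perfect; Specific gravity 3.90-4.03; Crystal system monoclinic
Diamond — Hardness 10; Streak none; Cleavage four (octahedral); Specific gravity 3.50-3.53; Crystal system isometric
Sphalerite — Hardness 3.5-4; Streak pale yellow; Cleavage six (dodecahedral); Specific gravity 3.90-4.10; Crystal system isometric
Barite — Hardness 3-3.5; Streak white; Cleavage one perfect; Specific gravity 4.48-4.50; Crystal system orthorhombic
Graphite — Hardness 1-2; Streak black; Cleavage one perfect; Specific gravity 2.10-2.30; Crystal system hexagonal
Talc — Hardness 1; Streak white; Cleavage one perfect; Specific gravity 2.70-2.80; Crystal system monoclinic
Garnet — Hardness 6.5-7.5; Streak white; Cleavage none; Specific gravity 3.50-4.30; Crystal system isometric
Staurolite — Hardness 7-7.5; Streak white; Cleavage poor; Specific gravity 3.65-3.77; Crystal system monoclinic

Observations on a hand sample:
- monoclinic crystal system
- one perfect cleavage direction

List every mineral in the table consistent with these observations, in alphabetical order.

Monoclinic crystal system — Gypsum, Epidote, Biotite, Serpentine, Malachite, Talc, Staurolite remain.
One perfect cleavage direction excludes Serpentine, Staurolite.
Consistent with every observation: Biotite, Epidote, Gypsum, Malachite, Talc.

Biotite, Epidote, Gypsum, Malachite, Talc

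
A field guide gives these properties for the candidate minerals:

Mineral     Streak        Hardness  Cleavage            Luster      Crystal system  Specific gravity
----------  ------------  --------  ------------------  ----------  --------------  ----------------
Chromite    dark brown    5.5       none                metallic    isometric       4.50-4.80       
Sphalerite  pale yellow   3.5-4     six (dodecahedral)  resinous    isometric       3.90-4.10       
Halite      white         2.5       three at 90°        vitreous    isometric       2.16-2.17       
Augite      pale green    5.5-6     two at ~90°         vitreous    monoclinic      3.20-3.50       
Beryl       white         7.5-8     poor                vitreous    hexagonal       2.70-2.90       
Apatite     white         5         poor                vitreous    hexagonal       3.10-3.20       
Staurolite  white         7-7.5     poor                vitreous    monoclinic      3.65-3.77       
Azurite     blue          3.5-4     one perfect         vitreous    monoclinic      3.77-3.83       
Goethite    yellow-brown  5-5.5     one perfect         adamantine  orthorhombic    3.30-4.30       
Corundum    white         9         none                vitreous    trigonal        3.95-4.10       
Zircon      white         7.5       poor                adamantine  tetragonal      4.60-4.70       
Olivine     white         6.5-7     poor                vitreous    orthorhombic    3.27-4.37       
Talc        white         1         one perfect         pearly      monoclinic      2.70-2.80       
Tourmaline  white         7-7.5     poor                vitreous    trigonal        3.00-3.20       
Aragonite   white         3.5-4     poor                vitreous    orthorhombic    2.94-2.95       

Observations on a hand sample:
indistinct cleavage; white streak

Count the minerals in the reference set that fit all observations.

Indistinct cleavage: narrows the field to Beryl, Apatite, Staurolite, Zircon, Olivine, Tourmaline, Aragonite.
White streak: no further eliminations.
Consistent with every observation: Apatite, Aragonite, Beryl, Olivine, Staurolite, Tourmaline, Zircon.
That is 7 minerals.

7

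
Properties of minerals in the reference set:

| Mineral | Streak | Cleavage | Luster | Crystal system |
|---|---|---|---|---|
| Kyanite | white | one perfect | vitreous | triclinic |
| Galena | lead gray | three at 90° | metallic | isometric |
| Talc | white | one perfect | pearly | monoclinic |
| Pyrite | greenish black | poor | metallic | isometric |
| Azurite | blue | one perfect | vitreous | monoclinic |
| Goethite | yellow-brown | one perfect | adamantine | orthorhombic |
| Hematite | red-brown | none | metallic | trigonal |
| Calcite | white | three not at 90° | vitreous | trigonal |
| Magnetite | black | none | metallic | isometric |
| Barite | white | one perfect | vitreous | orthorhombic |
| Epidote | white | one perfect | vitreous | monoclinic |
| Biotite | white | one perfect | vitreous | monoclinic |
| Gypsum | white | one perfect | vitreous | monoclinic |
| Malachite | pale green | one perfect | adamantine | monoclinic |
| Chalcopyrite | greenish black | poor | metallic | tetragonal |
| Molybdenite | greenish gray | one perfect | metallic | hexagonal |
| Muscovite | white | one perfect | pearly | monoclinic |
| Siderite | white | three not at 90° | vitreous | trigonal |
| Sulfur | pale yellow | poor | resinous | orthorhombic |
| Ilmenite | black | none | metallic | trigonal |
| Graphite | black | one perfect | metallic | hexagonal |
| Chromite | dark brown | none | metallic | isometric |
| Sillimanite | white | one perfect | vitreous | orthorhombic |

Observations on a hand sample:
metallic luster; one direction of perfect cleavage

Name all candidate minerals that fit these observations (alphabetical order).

Metallic luster: Galena, Pyrite, Hematite, Magnetite, Chalcopyrite, Molybdenite, Ilmenite, Graphite, Chromite remain.
One direction of perfect cleavage: Molybdenite, Graphite remain.
The minerals that satisfy all observations are Graphite, Molybdenite.

Graphite, Molybdenite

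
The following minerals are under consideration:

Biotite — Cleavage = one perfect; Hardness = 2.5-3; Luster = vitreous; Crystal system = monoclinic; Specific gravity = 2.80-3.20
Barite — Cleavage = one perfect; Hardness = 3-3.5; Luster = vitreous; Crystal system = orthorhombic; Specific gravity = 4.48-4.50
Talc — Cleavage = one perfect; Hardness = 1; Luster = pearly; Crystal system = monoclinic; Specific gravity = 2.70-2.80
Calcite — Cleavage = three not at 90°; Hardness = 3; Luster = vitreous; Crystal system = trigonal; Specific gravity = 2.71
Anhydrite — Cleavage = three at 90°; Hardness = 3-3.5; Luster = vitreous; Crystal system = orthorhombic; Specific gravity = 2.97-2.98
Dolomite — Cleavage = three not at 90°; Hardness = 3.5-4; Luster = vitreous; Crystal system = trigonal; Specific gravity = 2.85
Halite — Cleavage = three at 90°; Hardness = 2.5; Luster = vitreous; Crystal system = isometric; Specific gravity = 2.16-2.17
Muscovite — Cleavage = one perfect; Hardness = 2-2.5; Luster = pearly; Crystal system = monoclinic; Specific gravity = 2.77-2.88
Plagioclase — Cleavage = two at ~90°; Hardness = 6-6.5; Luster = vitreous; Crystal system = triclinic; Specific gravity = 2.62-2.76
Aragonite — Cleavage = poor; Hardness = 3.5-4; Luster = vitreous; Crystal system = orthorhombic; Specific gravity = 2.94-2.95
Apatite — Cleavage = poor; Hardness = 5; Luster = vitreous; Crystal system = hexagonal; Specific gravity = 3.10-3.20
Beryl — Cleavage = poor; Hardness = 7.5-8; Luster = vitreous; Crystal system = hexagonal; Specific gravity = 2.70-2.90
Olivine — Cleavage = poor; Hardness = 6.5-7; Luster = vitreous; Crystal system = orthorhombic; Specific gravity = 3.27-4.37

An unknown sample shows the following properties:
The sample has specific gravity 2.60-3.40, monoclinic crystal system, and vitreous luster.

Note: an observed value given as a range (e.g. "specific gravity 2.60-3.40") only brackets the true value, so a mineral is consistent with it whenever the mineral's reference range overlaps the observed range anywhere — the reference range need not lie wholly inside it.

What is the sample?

Biotite

Specific gravity 2.60-3.40 excludes Barite, Halite.
Monoclinic crystal system: leaves Biotite, Talc, Muscovite.
Vitreous luster: narrows the field to Biotite.
Biotite is the sole remaining match.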